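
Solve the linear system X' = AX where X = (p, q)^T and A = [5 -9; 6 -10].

p(t) = c_1e^(-4t) + 3c_2e^(-t), q(t) = c_1e^(-4t) + 2c_2e^(-t)

Coefficient matrix A = [[5, -9], [6, -10]].
Characteristic polynomial det(A - λI) = λ^2 + 5λ + 4 = 0.
Eigenvalues λ = -4, -1.
For λ=-4: (A-λI) row 1 is [9, -9], so an eigenvector is (1, 1).
For λ=-1: (A-λI) row 1 is [6, -9], so an eigenvector is (3, 2).
General solution: c_1e^(-4t)(1,1) + c_2e^(-t)(3,2).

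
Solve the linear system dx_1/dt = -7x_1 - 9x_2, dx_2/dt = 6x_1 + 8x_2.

Coefficient matrix A = [[-7, -9], [6, 8]].
Characteristic polynomial det(A - λI) = λ^2 - λ - 2 = 0.
Eigenvalues λ = -1, 2.
For λ=-1: (A-λI) row 1 is [-6, -9], so an eigenvector is (3, -2).
For λ=2: (A-λI) row 1 is [-9, -9], so an eigenvector is (-1, 1).
General solution: K_1e^(-t)(3,-2) + K_2e^(2t)(-1,1).

x_1(t) = 3K_1e^(-t) - K_2e^(2t), x_2(t) = -2K_1e^(-t) + K_2e^(2t)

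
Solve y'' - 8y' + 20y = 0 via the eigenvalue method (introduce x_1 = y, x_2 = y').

y(t) = C_1e^(4t)cos(2t) + C_2e^(4t)sin(2t)

Let x_1 = y, x_2 = y'. Then x_1' = x_2 and x_2' = -20x_1 + 8x_2.
A = [[0,1],[-20,8]]; det(A-λI) = λ^2 - 8λ + 20.
Eigenvalues λ = 4 ± 2i.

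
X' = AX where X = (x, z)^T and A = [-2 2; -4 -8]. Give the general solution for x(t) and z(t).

x(t) = K_1e^(-6t) - K_2e^(-4t), z(t) = -2K_1e^(-6t) + K_2e^(-4t)

Coefficient matrix A = [[-2, 2], [-4, -8]].
Characteristic polynomial det(A - λI) = λ^2 + 10λ + 24 = 0.
Eigenvalues λ = -6, -4.
For λ=-6: (A-λI) row 1 is [4, 2], so an eigenvector is (1, -2).
For λ=-4: (A-λI) row 1 is [2, 2], so an eigenvector is (-1, 1).
General solution: K_1e^(-6t)(1,-2) + K_2e^(-4t)(-1,1).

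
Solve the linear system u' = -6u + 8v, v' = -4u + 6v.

u(t) = -c_1e^(2t) + 2c_2e^(-2t), v(t) = -c_1e^(2t) + c_2e^(-2t)

Coefficient matrix A = [[-6, 8], [-4, 6]].
Characteristic polynomial det(A - λI) = λ^2 - 4 = 0.
Eigenvalues λ = 2, -2.
For λ=2: (A-λI) row 1 is [-8, 8], so an eigenvector is (-1, -1).
For λ=-2: (A-λI) row 1 is [-4, 8], so an eigenvector is (2, 1).
General solution: c_1e^(2t)(-1,-1) + c_2e^(-2t)(2,1).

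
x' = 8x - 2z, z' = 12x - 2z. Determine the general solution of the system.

Coefficient matrix A = [[8, -2], [12, -2]].
Characteristic polynomial det(A - λI) = λ^2 - 6λ + 8 = 0.
Eigenvalues λ = 4, 2.
For λ=4: (A-λI) row 1 is [4, -2], so an eigenvector is (1, 2).
For λ=2: (A-λI) row 1 is [6, -2], so an eigenvector is (1, 3).
General solution: c_1e^(4t)(1,2) + c_2e^(2t)(1,3).

x(t) = c_1e^(4t) + c_2e^(2t), z(t) = 2c_1e^(4t) + 3c_2e^(2t)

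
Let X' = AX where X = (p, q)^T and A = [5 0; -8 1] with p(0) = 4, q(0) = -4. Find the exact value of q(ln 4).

-8176

A = [[5,0],[-8,1]]; eigenvalues λ = 1, 5.
Eigenvectors: (0,1) for λ=1, (-1,2) for λ=5.
From the initial condition, c_1 = 4, c_2 = -4.
q(ln 4) = (4)(4^1)(1) + (-4)(4^5)(2) = -8176.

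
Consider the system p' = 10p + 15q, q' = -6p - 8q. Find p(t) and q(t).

p(t) = -2c_1e^(t)sin(3t) + c_1e^(t)cos(3t) + c_2e^(t)sin(3t) + 2c_2e^(t)cos(3t), q(t) = c_1e^(t)sin(3t) - c_1e^(t)cos(3t) - c_2e^(t)sin(3t) - c_2e^(t)cos(3t)

Coefficient matrix A = [[10, 15], [-6, -8]].
Characteristic polynomial det(A - λI) = λ^2 - 2λ + 10 = 0.
Eigenvalues λ = 1 ± 3i (complex conjugate pair).
For λ=1+3i: an eigenvector is (1,-1) - i(-2,1) = (1 + 2i, -1 - i).
A real fundamental pair from Re and Im of e^((1+3i)t)v: X_1 = e^(t)(cos(3t)·(1,-1) + sin(3t)·(-2,1)), X_2 = e^(t)(sin(3t)·(1,-1) - cos(3t)·(-2,1)).
General solution: c_1X_1 + c_2X_2.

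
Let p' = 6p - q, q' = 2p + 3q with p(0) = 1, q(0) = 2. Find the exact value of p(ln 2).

16

A = [[6,-1],[2,3]]; eigenvalues λ = 5, 4.
Eigenvectors: (1,1) for λ=5, (-1,-2) for λ=4.
From the initial condition, c_1 = 0, c_2 = -1.
p(ln 2) = (0)(2^5)(1) + (-1)(2^4)(-1) = 16.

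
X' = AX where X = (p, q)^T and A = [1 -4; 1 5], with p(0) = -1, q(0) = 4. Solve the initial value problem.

Coefficient matrix A = [[1, -4], [1, 5]].
Characteristic polynomial det(A - λI) = λ^2 - 6λ + 9 = 0.
Single eigenvalue λ = 3 with algebraic multiplicity 2.
Eigenvector v = (2,-1); generalized eigenvector w with (A-λI)w=v is (1,-1).
General solution: e^(3t)[K_1·v + K_2·(t·v + w)].
Applying p(0)=-1, q(0)=4 gives K_1=3, K_2=-7.

p(t) = -14te^(3t) - e^(3t), q(t) = 7te^(3t) + 4e^(3t)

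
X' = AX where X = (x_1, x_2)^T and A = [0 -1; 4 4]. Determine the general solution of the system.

Coefficient matrix A = [[0, -1], [4, 4]].
Characteristic polynomial det(A - λI) = λ^2 - 4λ + 4 = 0.
Single eigenvalue λ = 2 with algebraic multiplicity 2.
Eigenvector v = (1,-2); generalized eigenvector w with (A-λI)w=v is (1,-3).
General solution: e^(2t)[c_1·v + c_2·(t·v + w)].

x_1(t) = c_1e^(2t) + c_2te^(2t) + c_2e^(2t), x_2(t) = -2c_1e^(2t) - 2c_2te^(2t) - 3c_2e^(2t)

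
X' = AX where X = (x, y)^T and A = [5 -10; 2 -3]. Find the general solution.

Coefficient matrix A = [[5, -10], [2, -3]].
Characteristic polynomial det(A - λI) = λ^2 - 2λ + 5 = 0.
Eigenvalues λ = 1 ± 2i (complex conjugate pair).
For λ=1+2i: an eigenvector is (-2,-1) - i(1,0) = (-2 - i, -1).
A real fundamental pair from Re and Im of e^((1+2i)t)v: X_1 = e^(t)(cos(2t)·(-2,-1) + sin(2t)·(1,0)), X_2 = e^(t)(sin(2t)·(-2,-1) - cos(2t)·(1,0)).
General solution: c_1X_1 + c_2X_2.

x(t) = c_1e^(t)sin(2t) - 2c_1e^(t)cos(2t) - 2c_2e^(t)sin(2t) - c_2e^(t)cos(2t), y(t) = -c_1e^(t)cos(2t) - c_2e^(t)sin(2t)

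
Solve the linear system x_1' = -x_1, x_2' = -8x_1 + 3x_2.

x_1(t) = C_2e^(-t), x_2(t) = -C_1e^(3t) + 2C_2e^(-t)

Coefficient matrix A = [[-1, 0], [-8, 3]].
Characteristic polynomial det(A - λI) = λ^2 - 2λ - 3 = 0.
Eigenvalues λ = 3, -1.
For λ=3: (A-λI) row 1 is [-4, 0], so an eigenvector is (0, -1).
For λ=-1: (A-λI) row 2 is [-8, 4], so an eigenvector is (1, 2).
General solution: C_1e^(3t)(0,-1) + C_2e^(-t)(1,2).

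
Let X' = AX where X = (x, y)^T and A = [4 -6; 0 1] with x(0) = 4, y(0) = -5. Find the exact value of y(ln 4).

A = [[4,-6],[0,1]]; eigenvalues λ = 1, 4.
Eigenvectors: (2,1) for λ=1, (1,0) for λ=4.
From the initial condition, c_1 = -5, c_2 = 14.
y(ln 4) = (-5)(4^1)(1) + (14)(4^4)(0) = -20.

-20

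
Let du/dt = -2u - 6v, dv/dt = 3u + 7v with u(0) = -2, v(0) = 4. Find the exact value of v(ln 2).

A = [[-2,-6],[3,7]]; eigenvalues λ = 1, 4.
Eigenvectors: (2,-1) for λ=1, (-1,1) for λ=4.
From the initial condition, c_1 = 2, c_2 = 6.
v(ln 2) = (2)(2^1)(-1) + (6)(2^4)(1) = 92.

92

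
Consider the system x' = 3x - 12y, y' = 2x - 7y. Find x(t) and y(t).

x(t) = 3C_1e^(-t) + 2C_2e^(-3t), y(t) = C_1e^(-t) + C_2e^(-3t)

Coefficient matrix A = [[3, -12], [2, -7]].
Characteristic polynomial det(A - λI) = λ^2 + 4λ + 3 = 0.
Eigenvalues λ = -1, -3.
For λ=-1: (A-λI) row 1 is [4, -12], so an eigenvector is (3, 1).
For λ=-3: (A-λI) row 1 is [6, -12], so an eigenvector is (2, 1).
General solution: C_1e^(-t)(3,1) + C_2e^(-3t)(2,1).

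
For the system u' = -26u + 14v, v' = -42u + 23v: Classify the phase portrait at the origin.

saddle

A = [[-26,14],[-42,23]]; det(A-λI) = λ^2 + 3λ - 10.
λ = -5, 2: opposite signs.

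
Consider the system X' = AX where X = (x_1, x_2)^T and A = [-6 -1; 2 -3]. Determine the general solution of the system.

Coefficient matrix A = [[-6, -1], [2, -3]].
Characteristic polynomial det(A - λI) = λ^2 + 9λ + 20 = 0.
Eigenvalues λ = -4, -5.
For λ=-4: (A-λI) row 1 is [-2, -1], so an eigenvector is (-1, 2).
For λ=-5: (A-λI) row 1 is [-1, -1], so an eigenvector is (1, -1).
General solution: K_1e^(-4t)(-1,2) + K_2e^(-5t)(1,-1).

x_1(t) = -K_1e^(-4t) + K_2e^(-5t), x_2(t) = 2K_1e^(-4t) - K_2e^(-5t)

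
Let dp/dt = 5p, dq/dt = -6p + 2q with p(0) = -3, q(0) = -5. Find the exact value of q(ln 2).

148

A = [[5,0],[-6,2]]; eigenvalues λ = 5, 2.
Eigenvectors: (1,-2) for λ=5, (0,-1) for λ=2.
From the initial condition, c_1 = -3, c_2 = 11.
q(ln 2) = (-3)(2^5)(-2) + (11)(2^2)(-1) = 148.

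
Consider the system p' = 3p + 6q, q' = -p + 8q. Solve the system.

p(t) = 2K_1e^(6t) + 3K_2e^(5t), q(t) = K_1e^(6t) + K_2e^(5t)

Coefficient matrix A = [[3, 6], [-1, 8]].
Characteristic polynomial det(A - λI) = λ^2 - 11λ + 30 = 0.
Eigenvalues λ = 6, 5.
For λ=6: (A-λI) row 1 is [-3, 6], so an eigenvector is (2, 1).
For λ=5: (A-λI) row 1 is [-2, 6], so an eigenvector is (3, 1).
General solution: K_1e^(6t)(2,1) + K_2e^(5t)(3,1).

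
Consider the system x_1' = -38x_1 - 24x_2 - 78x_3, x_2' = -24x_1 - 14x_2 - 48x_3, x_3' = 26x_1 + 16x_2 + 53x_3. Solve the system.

Coefficient matrix A = [[-38, -24, -78], [-24, -14, -48], [26, 16, 53]].
det(A - λI) = 0 gives eigenvalues λ = -2, 2, 1.
For λ=-2: eigenvector (-3,-2,2).
For λ=2: eigenvector (-6,-3,4).
For λ=1: eigenvector (-2,0,1).
General solution: c_1e^(-2t)(-3,-2,2) + c_2e^(2t)(-6,-3,4) + c_3e^(t)(-2,0,1).

x_1(t) = -3c_1e^(-2t) - 6c_2e^(2t) - 2c_3e^(t), x_2(t) = -2c_1e^(-2t) - 3c_2e^(2t), x_3(t) = 2c_1e^(-2t) + 4c_2e^(2t) + c_3e^(t)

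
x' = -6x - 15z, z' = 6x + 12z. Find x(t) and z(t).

x(t) = -c_1e^(3t)sin(3t) + 2c_1e^(3t)cos(3t) + 2c_2e^(3t)sin(3t) + c_2e^(3t)cos(3t), z(t) = c_1e^(3t)sin(3t) - c_1e^(3t)cos(3t) - c_2e^(3t)sin(3t) - c_2e^(3t)cos(3t)

Coefficient matrix A = [[-6, -15], [6, 12]].
Characteristic polynomial det(A - λI) = λ^2 - 6λ + 18 = 0.
Eigenvalues λ = 3 ± 3i (complex conjugate pair).
For λ=3+3i: an eigenvector is (2,-1) - i(-1,1) = (2 + i, -1 - i).
A real fundamental pair from Re and Im of e^((3+3i)t)v: X_1 = e^(3t)(cos(3t)·(2,-1) + sin(3t)·(-1,1)), X_2 = e^(3t)(sin(3t)·(2,-1) - cos(3t)·(-1,1)).
General solution: c_1X_1 + c_2X_2.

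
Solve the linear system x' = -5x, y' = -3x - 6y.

x(t) = -K_1e^(-5t), y(t) = 3K_1e^(-5t) - K_2e^(-6t)

Coefficient matrix A = [[-5, 0], [-3, -6]].
Characteristic polynomial det(A - λI) = λ^2 + 11λ + 30 = 0.
Eigenvalues λ = -5, -6.
For λ=-5: (A-λI) row 2 is [-3, -1], so an eigenvector is (-1, 3).
For λ=-6: (A-λI) row 1 is [1, 0], so an eigenvector is (0, -1).
General solution: K_1e^(-5t)(-1,3) + K_2e^(-6t)(0,-1).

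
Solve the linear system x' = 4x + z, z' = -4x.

Coefficient matrix A = [[4, 1], [-4, 0]].
Characteristic polynomial det(A - λI) = λ^2 - 4λ + 4 = 0.
Single eigenvalue λ = 2 with algebraic multiplicity 2.
Eigenvector v = (1,-2); generalized eigenvector w with (A-λI)w=v is (1,-1).
General solution: e^(2t)[C_1·v + C_2·(t·v + w)].

x(t) = C_1e^(2t) + C_2te^(2t) + C_2e^(2t), z(t) = -2C_1e^(2t) - 2C_2te^(2t) - C_2e^(2t)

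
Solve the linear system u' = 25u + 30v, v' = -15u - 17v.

Coefficient matrix A = [[25, 30], [-15, -17]].
Characteristic polynomial det(A - λI) = λ^2 - 8λ + 25 = 0.
Eigenvalues λ = 4 ± 3i (complex conjugate pair).
For λ=4+3i: an eigenvector is (-3,2) - i(-1,1) = (-3 + i, 2 - i).
A real fundamental pair from Re and Im of e^((4+3i)t)v: X_1 = e^(4t)(cos(3t)·(-3,2) + sin(3t)·(-1,1)), X_2 = e^(4t)(sin(3t)·(-3,2) - cos(3t)·(-1,1)).
General solution: K_1X_1 + K_2X_2.

u(t) = -K_1e^(4t)sin(3t) - 3K_1e^(4t)cos(3t) - 3K_2e^(4t)sin(3t) + K_2e^(4t)cos(3t), v(t) = K_1e^(4t)sin(3t) + 2K_1e^(4t)cos(3t) + 2K_2e^(4t)sin(3t) - K_2e^(4t)cos(3t)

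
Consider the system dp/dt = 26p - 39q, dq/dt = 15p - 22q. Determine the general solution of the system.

p(t) = 2c_1e^(2t)sin(3t) - 3c_1e^(2t)cos(3t) - 3c_2e^(2t)sin(3t) - 2c_2e^(2t)cos(3t), q(t) = c_1e^(2t)sin(3t) - 2c_1e^(2t)cos(3t) - 2c_2e^(2t)sin(3t) - c_2e^(2t)cos(3t)

Coefficient matrix A = [[26, -39], [15, -22]].
Characteristic polynomial det(A - λI) = λ^2 - 4λ + 13 = 0.
Eigenvalues λ = 2 ± 3i (complex conjugate pair).
For λ=2+3i: an eigenvector is (-3,-2) - i(2,1) = (-3 - 2i, -2 - i).
A real fundamental pair from Re and Im of e^((2+3i)t)v: X_1 = e^(2t)(cos(3t)·(-3,-2) + sin(3t)·(2,1)), X_2 = e^(2t)(sin(3t)·(-3,-2) - cos(3t)·(2,1)).
General solution: c_1X_1 + c_2X_2.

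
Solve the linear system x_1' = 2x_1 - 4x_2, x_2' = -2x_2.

x_1(t) = -C_1e^(-2t) + C_2e^(2t), x_2(t) = -C_1e^(-2t)

Coefficient matrix A = [[2, -4], [0, -2]].
Characteristic polynomial det(A - λI) = λ^2 - 4 = 0.
Eigenvalues λ = -2, 2.
For λ=-2: (A-λI) row 1 is [4, -4], so an eigenvector is (-1, -1).
For λ=2: (A-λI) row 1 is [0, -4], so an eigenvector is (1, 0).
General solution: C_1e^(-2t)(-1,-1) + C_2e^(2t)(1,0).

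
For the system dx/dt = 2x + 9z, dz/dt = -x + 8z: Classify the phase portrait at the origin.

A = [[2,9],[-1,8]]; det(A-λI) = λ^2 - 10λ + 25.
repeated λ = 5 with a single eigenvector.

unstable improper node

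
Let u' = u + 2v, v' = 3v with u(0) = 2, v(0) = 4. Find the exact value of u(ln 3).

A = [[1,2],[0,3]]; eigenvalues λ = 1, 3.
Eigenvectors: (1,0) for λ=1, (-1,-1) for λ=3.
From the initial condition, c_1 = -2, c_2 = -4.
u(ln 3) = (-2)(3^1)(1) + (-4)(3^3)(-1) = 102.

102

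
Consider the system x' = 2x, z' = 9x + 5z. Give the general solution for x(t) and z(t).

Coefficient matrix A = [[2, 0], [9, 5]].
Characteristic polynomial det(A - λI) = λ^2 - 7λ + 10 = 0.
Eigenvalues λ = 2, 5.
For λ=2: (A-λI) row 2 is [9, 3], so an eigenvector is (1, -3).
For λ=5: (A-λI) row 1 is [-3, 0], so an eigenvector is (0, 1).
General solution: c_1e^(2t)(1,-3) + c_2e^(5t)(0,1).

x(t) = c_1e^(2t), z(t) = -3c_1e^(2t) + c_2e^(5t)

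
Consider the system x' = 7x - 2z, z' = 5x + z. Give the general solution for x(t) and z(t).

Coefficient matrix A = [[7, -2], [5, 1]].
Characteristic polynomial det(A - λI) = λ^2 - 8λ + 17 = 0.
Eigenvalues λ = 4 ± i (complex conjugate pair).
For λ=4+i: an eigenvector is (-1,-2) - i(1,1) = (-1 - i, -2 - i).
A real fundamental pair from Re and Im of e^((4+i)t)v: X_1 = e^(4t)(cos(t)·(-1,-2) + sin(t)·(1,1)), X_2 = e^(4t)(sin(t)·(-1,-2) - cos(t)·(1,1)).
General solution: C_1X_1 + C_2X_2.

x(t) = C_1e^(4t)sin(t) - C_1e^(4t)cos(t) - C_2e^(4t)sin(t) - C_2e^(4t)cos(t), z(t) = C_1e^(4t)sin(t) - 2C_1e^(4t)cos(t) - 2C_2e^(4t)sin(t) - C_2e^(4t)cos(t)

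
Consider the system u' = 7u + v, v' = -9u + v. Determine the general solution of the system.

u(t) = -C_1e^(4t) - C_2te^(4t) - C_2e^(4t), v(t) = 3C_1e^(4t) + 3C_2te^(4t) + 2C_2e^(4t)

Coefficient matrix A = [[7, 1], [-9, 1]].
Characteristic polynomial det(A - λI) = λ^2 - 8λ + 16 = 0.
Single eigenvalue λ = 4 with algebraic multiplicity 2.
Eigenvector v = (-1,3); generalized eigenvector w with (A-λI)w=v is (-1,2).
General solution: e^(4t)[C_1·v + C_2·(t·v + w)].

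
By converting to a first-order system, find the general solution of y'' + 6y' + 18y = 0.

y(t) = C_1e^(-3t)cos(3t) + C_2e^(-3t)sin(3t)

Let x_1 = y, x_2 = y'. Then x_1' = x_2 and x_2' = -18x_1 - 6x_2.
A = [[0,1],[-18,-6]]; det(A-λI) = λ^2 + 6λ + 18.
Eigenvalues λ = -3 ± 3i.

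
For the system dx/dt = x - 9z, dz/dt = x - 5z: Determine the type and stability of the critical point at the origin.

stable improper node

A = [[1,-9],[1,-5]]; det(A-λI) = λ^2 + 4λ + 4.
repeated λ = -2 with a single eigenvector.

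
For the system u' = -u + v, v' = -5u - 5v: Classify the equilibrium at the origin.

stable spiral

A = [[-1,1],[-5,-5]]; det(A-λI) = λ^2 + 6λ + 10.
λ = -3 ± i: negative real part.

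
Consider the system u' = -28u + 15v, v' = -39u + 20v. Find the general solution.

Coefficient matrix A = [[-28, 15], [-39, 20]].
Characteristic polynomial det(A - λI) = λ^2 + 8λ + 25 = 0.
Eigenvalues λ = -4 ± 3i (complex conjugate pair).
For λ=-4+3i: an eigenvector is (1,2) - i(2,3) = (1 - 2i, 2 - 3i).
A real fundamental pair from Re and Im of e^((-4+3i)t)v: X_1 = e^(-4t)(cos(3t)·(1,2) + sin(3t)·(2,3)), X_2 = e^(-4t)(sin(3t)·(1,2) - cos(3t)·(2,3)).
General solution: K_1X_1 + K_2X_2.

u(t) = 2K_1e^(-4t)sin(3t) + K_1e^(-4t)cos(3t) + K_2e^(-4t)sin(3t) - 2K_2e^(-4t)cos(3t), v(t) = 3K_1e^(-4t)sin(3t) + 2K_1e^(-4t)cos(3t) + 2K_2e^(-4t)sin(3t) - 3K_2e^(-4t)cos(3t)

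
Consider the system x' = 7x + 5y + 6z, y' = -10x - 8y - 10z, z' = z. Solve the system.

Coefficient matrix A = [[7, 5, 6], [-10, -8, -10], [0, 0, 1]].
det(A - λI) = 0 gives eigenvalues λ = -3, 2, 1.
For λ=-3: eigenvector (1,-2,0).
For λ=2: eigenvector (1,-1,0).
For λ=1: eigenvector (-1,0,1).
General solution: K_1e^(-3t)(1,-2,0) + K_2e^(2t)(1,-1,0) + K_3e^(t)(-1,0,1).

x(t) = K_1e^(-3t) + K_2e^(2t) - K_3e^(t), y(t) = -2K_1e^(-3t) - K_2e^(2t), z(t) = K_3e^(t)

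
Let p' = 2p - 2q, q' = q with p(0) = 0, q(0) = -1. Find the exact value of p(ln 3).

A = [[2,-2],[0,1]]; eigenvalues λ = 2, 1.
Eigenvectors: (-1,0) for λ=2, (2,1) for λ=1.
From the initial condition, c_1 = -2, c_2 = -1.
p(ln 3) = (-2)(3^2)(-1) + (-1)(3^1)(2) = 12.

12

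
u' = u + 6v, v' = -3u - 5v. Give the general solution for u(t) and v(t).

Coefficient matrix A = [[1, 6], [-3, -5]].
Characteristic polynomial det(A - λI) = λ^2 + 4λ + 13 = 0.
Eigenvalues λ = -2 ± 3i (complex conjugate pair).
For λ=-2+3i: an eigenvector is (1,0) - i(1,-1) = (1 - i, 0 + i).
A real fundamental pair from Re and Im of e^((-2+3i)t)v: X_1 = e^(-2t)(cos(3t)·(1,0) + sin(3t)·(1,-1)), X_2 = e^(-2t)(sin(3t)·(1,0) - cos(3t)·(1,-1)).
General solution: C_1X_1 + C_2X_2.

u(t) = C_1e^(-2t)sin(3t) + C_1e^(-2t)cos(3t) + C_2e^(-2t)sin(3t) - C_2e^(-2t)cos(3t), v(t) = -C_1e^(-2t)sin(3t) + C_2e^(-2t)cos(3t)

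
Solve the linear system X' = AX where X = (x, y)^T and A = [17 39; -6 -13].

Coefficient matrix A = [[17, 39], [-6, -13]].
Characteristic polynomial det(A - λI) = λ^2 - 4λ + 13 = 0.
Eigenvalues λ = 2 ± 3i (complex conjugate pair).
For λ=2+3i: an eigenvector is (-2,1) - i(3,-1) = (-2 - 3i, 1 + i).
A real fundamental pair from Re and Im of e^((2+3i)t)v: X_1 = e^(2t)(cos(3t)·(-2,1) + sin(3t)·(3,-1)), X_2 = e^(2t)(sin(3t)·(-2,1) - cos(3t)·(3,-1)).
General solution: c_1X_1 + c_2X_2.

x(t) = 3c_1e^(2t)sin(3t) - 2c_1e^(2t)cos(3t) - 2c_2e^(2t)sin(3t) - 3c_2e^(2t)cos(3t), y(t) = -c_1e^(2t)sin(3t) + c_1e^(2t)cos(3t) + c_2e^(2t)sin(3t) + c_2e^(2t)cos(3t)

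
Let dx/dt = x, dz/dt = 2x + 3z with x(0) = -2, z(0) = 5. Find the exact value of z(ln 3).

A = [[1,0],[2,3]]; eigenvalues λ = 1, 3.
Eigenvectors: (-1,1) for λ=1, (0,-1) for λ=3.
From the initial condition, c_1 = 2, c_2 = -3.
z(ln 3) = (2)(3^1)(1) + (-3)(3^3)(-1) = 87.

87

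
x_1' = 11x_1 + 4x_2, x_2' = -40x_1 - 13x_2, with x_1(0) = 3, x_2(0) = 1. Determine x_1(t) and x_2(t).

x_1(t) = 10e^(-t)sin(4t) + 3e^(-t)cos(4t), x_2(t) = -33e^(-t)sin(4t) + e^(-t)cos(4t)

Coefficient matrix A = [[11, 4], [-40, -13]].
Characteristic polynomial det(A - λI) = λ^2 + 2λ + 17 = 0.
Eigenvalues λ = -1 ± 4i (complex conjugate pair).
For λ=-1+4i: an eigenvector is (-1,3) - i(0,1) = (-1, 3 - i).
A real fundamental pair from Re and Im of e^((-1+4i)t)v: X_1 = e^(-t)(cos(4t)·(-1,3) + sin(4t)·(0,1)), X_2 = e^(-t)(sin(4t)·(-1,3) - cos(4t)·(0,1)).
General solution: C_1X_1 + C_2X_2.
Applying x_1(0)=3, x_2(0)=1 gives C_1=-3, C_2=-10.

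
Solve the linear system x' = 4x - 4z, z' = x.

x(t) = -2C_1e^(2t) - 2C_2te^(2t) - C_2e^(2t), z(t) = -C_1e^(2t) - C_2te^(2t)

Coefficient matrix A = [[4, -4], [1, 0]].
Characteristic polynomial det(A - λI) = λ^2 - 4λ + 4 = 0.
Single eigenvalue λ = 2 with algebraic multiplicity 2.
Eigenvector v = (-2,-1); generalized eigenvector w with (A-λI)w=v is (-1,0).
General solution: e^(2t)[C_1·v + C_2·(t·v + w)].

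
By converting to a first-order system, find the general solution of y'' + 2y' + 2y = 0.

y(t) = c_1e^(-t)cos(t) + c_2e^(-t)sin(t)

Let x_1 = y, x_2 = y'. Then x_1' = x_2 and x_2' = -2x_1 - 2x_2.
A = [[0,1],[-2,-2]]; det(A-λI) = λ^2 + 2λ + 2.
Eigenvalues λ = -1 ± i.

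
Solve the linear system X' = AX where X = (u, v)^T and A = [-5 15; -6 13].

Coefficient matrix A = [[-5, 15], [-6, 13]].
Characteristic polynomial det(A - λI) = λ^2 - 8λ + 25 = 0.
Eigenvalues λ = 4 ± 3i (complex conjugate pair).
For λ=4+3i: an eigenvector is (2,1) - i(-1,-1) = (2 + i, 1 + i).
A real fundamental pair from Re and Im of e^((4+3i)t)v: X_1 = e^(4t)(cos(3t)·(2,1) + sin(3t)·(-1,-1)), X_2 = e^(4t)(sin(3t)·(2,1) - cos(3t)·(-1,-1)).
General solution: c_1X_1 + c_2X_2.

u(t) = -c_1e^(4t)sin(3t) + 2c_1e^(4t)cos(3t) + 2c_2e^(4t)sin(3t) + c_2e^(4t)cos(3t), v(t) = -c_1e^(4t)sin(3t) + c_1e^(4t)cos(3t) + c_2e^(4t)sin(3t) + c_2e^(4t)cos(3t)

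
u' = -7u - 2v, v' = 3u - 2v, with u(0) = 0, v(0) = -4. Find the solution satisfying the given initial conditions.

Coefficient matrix A = [[-7, -2], [3, -2]].
Characteristic polynomial det(A - λI) = λ^2 + 9λ + 20 = 0.
Eigenvalues λ = -5, -4.
For λ=-5: (A-λI) row 1 is [-2, -2], so an eigenvector is (1, -1).
For λ=-4: (A-λI) row 1 is [-3, -2], so an eigenvector is (2, -3).
General solution: c_1e^(-5t)(1,-1) + c_2e^(-4t)(2,-3).
Applying u(0)=0, v(0)=-4 gives c_1=-8, c_2=4.

u(t) = 8e^(-4t) - 8e^(-5t), v(t) = -12e^(-4t) + 8e^(-5t)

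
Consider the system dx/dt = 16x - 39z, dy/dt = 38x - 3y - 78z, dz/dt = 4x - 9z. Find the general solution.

x(t) = 13K_1e^(4t) + 3K_3e^(3t), y(t) = 26K_1e^(4t) + K_2e^(-3t) + 6K_3e^(3t), z(t) = 4K_1e^(4t) + K_3e^(3t)

Coefficient matrix A = [[16, 0, -39], [38, -3, -78], [4, 0, -9]].
det(A - λI) = 0 gives eigenvalues λ = 4, -3, 3.
For λ=4: eigenvector (13,26,4).
For λ=-3: eigenvector (0,1,0).
For λ=3: eigenvector (3,6,1).
General solution: K_1e^(4t)(13,26,4) + K_2e^(-3t)(0,1,0) + K_3e^(3t)(3,6,1).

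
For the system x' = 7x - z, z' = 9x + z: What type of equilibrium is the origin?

unstable improper node

A = [[7,-1],[9,1]]; det(A-λI) = λ^2 - 8λ + 16.
repeated λ = 4 with a single eigenvector.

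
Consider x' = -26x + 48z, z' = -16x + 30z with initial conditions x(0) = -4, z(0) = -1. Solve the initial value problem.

x(t) = 6e^(6t) - 10e^(-2t), z(t) = 4e^(6t) - 5e^(-2t)

Coefficient matrix A = [[-26, 48], [-16, 30]].
Characteristic polynomial det(A - λI) = λ^2 - 4λ - 12 = 0.
Eigenvalues λ = -2, 6.
For λ=-2: (A-λI) row 1 is [-24, 48], so an eigenvector is (-2, -1).
For λ=6: (A-λI) row 1 is [-32, 48], so an eigenvector is (3, 2).
General solution: c_1e^(-2t)(-2,-1) + c_2e^(6t)(3,2).
Applying x(0)=-4, z(0)=-1 gives c_1=5, c_2=2.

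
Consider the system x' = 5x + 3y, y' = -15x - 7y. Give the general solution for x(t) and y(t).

x(t) = c_1e^(-t)sin(3t) - c_2e^(-t)cos(3t), y(t) = -2c_1e^(-t)sin(3t) + c_1e^(-t)cos(3t) + c_2e^(-t)sin(3t) + 2c_2e^(-t)cos(3t)

Coefficient matrix A = [[5, 3], [-15, -7]].
Characteristic polynomial det(A - λI) = λ^2 + 2λ + 10 = 0.
Eigenvalues λ = -1 ± 3i (complex conjugate pair).
For λ=-1+3i: an eigenvector is (0,1) - i(1,-2) = (0 - i, 1 + 2i).
A real fundamental pair from Re and Im of e^((-1+3i)t)v: X_1 = e^(-t)(cos(3t)·(0,1) + sin(3t)·(1,-2)), X_2 = e^(-t)(sin(3t)·(0,1) - cos(3t)·(1,-2)).
General solution: c_1X_1 + c_2X_2.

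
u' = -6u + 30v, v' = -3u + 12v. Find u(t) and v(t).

Coefficient matrix A = [[-6, 30], [-3, 12]].
Characteristic polynomial det(A - λI) = λ^2 - 6λ + 18 = 0.
Eigenvalues λ = 3 ± 3i (complex conjugate pair).
For λ=3+3i: an eigenvector is (-1,0) - i(3,1) = (-1 - 3i, 0 - i).
A real fundamental pair from Re and Im of e^((3+3i)t)v: X_1 = e^(3t)(cos(3t)·(-1,0) + sin(3t)·(3,1)), X_2 = e^(3t)(sin(3t)·(-1,0) - cos(3t)·(3,1)).
General solution: c_1X_1 + c_2X_2.

u(t) = 3c_1e^(3t)sin(3t) - c_1e^(3t)cos(3t) - c_2e^(3t)sin(3t) - 3c_2e^(3t)cos(3t), v(t) = c_1e^(3t)sin(3t) - c_2e^(3t)cos(3t)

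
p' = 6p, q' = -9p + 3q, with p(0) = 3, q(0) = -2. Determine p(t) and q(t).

Coefficient matrix A = [[6, 0], [-9, 3]].
Characteristic polynomial det(A - λI) = λ^2 - 9λ + 18 = 0.
Eigenvalues λ = 6, 3.
For λ=6: (A-λI) row 2 is [-9, -3], so an eigenvector is (-1, 3).
For λ=3: (A-λI) row 1 is [3, 0], so an eigenvector is (0, 1).
General solution: C_1e^(6t)(-1,3) + C_2e^(3t)(0,1).
Applying p(0)=3, q(0)=-2 gives C_1=-3, C_2=7.

p(t) = 3e^(6t), q(t) = -9e^(6t) + 7e^(3t)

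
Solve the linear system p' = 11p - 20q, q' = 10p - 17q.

Coefficient matrix A = [[11, -20], [10, -17]].
Characteristic polynomial det(A - λI) = λ^2 + 6λ + 13 = 0.
Eigenvalues λ = -3 ± 2i (complex conjugate pair).
For λ=-3+2i: an eigenvector is (-3,-2) - i(-1,-1) = (-3 + i, -2 + i).
A real fundamental pair from Re and Im of e^((-3+2i)t)v: X_1 = e^(-3t)(cos(2t)·(-3,-2) + sin(2t)·(-1,-1)), X_2 = e^(-3t)(sin(2t)·(-3,-2) - cos(2t)·(-1,-1)).
General solution: K_1X_1 + K_2X_2.

p(t) = -K_1e^(-3t)sin(2t) - 3K_1e^(-3t)cos(2t) - 3K_2e^(-3t)sin(2t) + K_2e^(-3t)cos(2t), q(t) = -K_1e^(-3t)sin(2t) - 2K_1e^(-3t)cos(2t) - 2K_2e^(-3t)sin(2t) + K_2e^(-3t)cos(2t)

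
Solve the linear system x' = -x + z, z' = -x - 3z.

Coefficient matrix A = [[-1, 1], [-1, -3]].
Characteristic polynomial det(A - λI) = λ^2 + 4λ + 4 = 0.
Single eigenvalue λ = -2 with algebraic multiplicity 2.
Eigenvector v = (-1,1); generalized eigenvector w with (A-λI)w=v is (2,-3).
General solution: e^(-2t)[C_1·v + C_2·(t·v + w)].

x(t) = -C_1e^(-2t) - C_2te^(-2t) + 2C_2e^(-2t), z(t) = C_1e^(-2t) + C_2te^(-2t) - 3C_2e^(-2t)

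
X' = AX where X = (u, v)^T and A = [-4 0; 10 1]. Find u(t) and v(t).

Coefficient matrix A = [[-4, 0], [10, 1]].
Characteristic polynomial det(A - λI) = λ^2 + 3λ - 4 = 0.
Eigenvalues λ = 1, -4.
For λ=1: (A-λI) row 1 is [-5, 0], so an eigenvector is (0, 1).
For λ=-4: (A-λI) row 2 is [10, 5], so an eigenvector is (-1, 2).
General solution: C_1e^(t)(0,1) + C_2e^(-4t)(-1,2).

u(t) = -C_2e^(-4t), v(t) = C_1e^(t) + 2C_2e^(-4t)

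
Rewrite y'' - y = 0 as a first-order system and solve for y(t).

Let x_1 = y, x_2 = y'. Then x_1' = x_2 and x_2' = x_1.
A = [[0,1],[1,0]]; det(A-λI) = λ^2 - 1.
Eigenvalues λ = 1, -1 with eigenvectors (1,1), (1,-1).

y(t) = C_1e^(t) + C_2e^(-t)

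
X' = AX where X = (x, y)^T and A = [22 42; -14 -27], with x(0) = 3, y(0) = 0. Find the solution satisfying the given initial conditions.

x(t) = 12e^(t) - 9e^(-6t), y(t) = -6e^(t) + 6e^(-6t)

Coefficient matrix A = [[22, 42], [-14, -27]].
Characteristic polynomial det(A - λI) = λ^2 + 5λ - 6 = 0.
Eigenvalues λ = 1, -6.
For λ=1: (A-λI) row 1 is [21, 42], so an eigenvector is (2, -1).
For λ=-6: (A-λI) row 1 is [28, 42], so an eigenvector is (3, -2).
General solution: K_1e^(t)(2,-1) + K_2e^(-6t)(3,-2).
Applying x(0)=3, y(0)=0 gives K_1=6, K_2=-3.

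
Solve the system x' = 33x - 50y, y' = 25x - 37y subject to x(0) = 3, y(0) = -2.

x(t) = 41e^(-2t)sin(5t) + 3e^(-2t)cos(5t), y(t) = 29e^(-2t)sin(5t) - 2e^(-2t)cos(5t)

Coefficient matrix A = [[33, -50], [25, -37]].
Characteristic polynomial det(A - λI) = λ^2 + 4λ + 29 = 0.
Eigenvalues λ = -2 ± 5i (complex conjugate pair).
For λ=-2+5i: an eigenvector is (1,1) - i(-3,-2) = (1 + 3i, 1 + 2i).
A real fundamental pair from Re and Im of e^((-2+5i)t)v: X_1 = e^(-2t)(cos(5t)·(1,1) + sin(5t)·(-3,-2)), X_2 = e^(-2t)(sin(5t)·(1,1) - cos(5t)·(-3,-2)).
General solution: C_1X_1 + C_2X_2.
Applying x(0)=3, y(0)=-2 gives C_1=-12, C_2=5.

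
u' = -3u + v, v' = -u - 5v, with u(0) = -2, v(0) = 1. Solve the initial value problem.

u(t) = -te^(-4t) - 2e^(-4t), v(t) = te^(-4t) + e^(-4t)

Coefficient matrix A = [[-3, 1], [-1, -5]].
Characteristic polynomial det(A - λI) = λ^2 + 8λ + 16 = 0.
Single eigenvalue λ = -4 with algebraic multiplicity 2.
Eigenvector v = (-1,1); generalized eigenvector w with (A-λI)w=v is (0,-1).
General solution: e^(-4t)[C_1·v + C_2·(t·v + w)].
Applying u(0)=-2, v(0)=1 gives C_1=2, C_2=1.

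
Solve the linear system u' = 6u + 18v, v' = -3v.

u(t) = 2C_1e^(-3t) - C_2e^(6t), v(t) = -C_1e^(-3t)

Coefficient matrix A = [[6, 18], [0, -3]].
Characteristic polynomial det(A - λI) = λ^2 - 3λ - 18 = 0.
Eigenvalues λ = -3, 6.
For λ=-3: (A-λI) row 1 is [9, 18], so an eigenvector is (2, -1).
For λ=6: (A-λI) row 1 is [0, 18], so an eigenvector is (-1, 0).
General solution: C_1e^(-3t)(2,-1) + C_2e^(6t)(-1,0).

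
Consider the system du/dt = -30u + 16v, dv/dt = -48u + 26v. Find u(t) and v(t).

u(t) = -2C_1e^(-6t) + C_2e^(2t), v(t) = -3C_1e^(-6t) + 2C_2e^(2t)

Coefficient matrix A = [[-30, 16], [-48, 26]].
Characteristic polynomial det(A - λI) = λ^2 + 4λ - 12 = 0.
Eigenvalues λ = -6, 2.
For λ=-6: (A-λI) row 1 is [-24, 16], so an eigenvector is (-2, -3).
For λ=2: (A-λI) row 1 is [-32, 16], so an eigenvector is (1, 2).
General solution: C_1e^(-6t)(-2,-3) + C_2e^(2t)(1,2).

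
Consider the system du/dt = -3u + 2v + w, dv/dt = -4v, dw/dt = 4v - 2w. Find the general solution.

u(t) = C_1e^(-3t) + C_3e^(-2t), v(t) = C_2e^(-4t), w(t) = -2C_2e^(-4t) + C_3e^(-2t)

Coefficient matrix A = [[-3, 2, 1], [0, -4, 0], [0, 4, -2]].
det(A - λI) = 0 gives eigenvalues λ = -3, -4, -2.
For λ=-3: eigenvector (1,0,0).
For λ=-4: eigenvector (0,1,-2).
For λ=-2: eigenvector (1,0,1).
General solution: C_1e^(-3t)(1,0,0) + C_2e^(-4t)(0,1,-2) + C_3e^(-2t)(1,0,1).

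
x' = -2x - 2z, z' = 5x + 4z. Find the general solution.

x(t) = K_1e^(t)sin(t) + K_1e^(t)cos(t) + K_2e^(t)sin(t) - K_2e^(t)cos(t), z(t) = -K_1e^(t)sin(t) - 2K_1e^(t)cos(t) - 2K_2e^(t)sin(t) + K_2e^(t)cos(t)

Coefficient matrix A = [[-2, -2], [5, 4]].
Characteristic polynomial det(A - λI) = λ^2 - 2λ + 2 = 0.
Eigenvalues λ = 1 ± i (complex conjugate pair).
For λ=1+i: an eigenvector is (1,-2) - i(1,-1) = (1 - i, -2 + i).
A real fundamental pair from Re and Im of e^((1+i)t)v: X_1 = e^(t)(cos(t)·(1,-2) + sin(t)·(1,-1)), X_2 = e^(t)(sin(t)·(1,-2) - cos(t)·(1,-1)).
General solution: K_1X_1 + K_2X_2.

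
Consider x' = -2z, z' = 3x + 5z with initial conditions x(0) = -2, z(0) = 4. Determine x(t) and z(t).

x(t) = -4e^(3t) + 2e^(2t), z(t) = 6e^(3t) - 2e^(2t)

Coefficient matrix A = [[0, -2], [3, 5]].
Characteristic polynomial det(A - λI) = λ^2 - 5λ + 6 = 0.
Eigenvalues λ = 3, 2.
For λ=3: (A-λI) row 1 is [-3, -2], so an eigenvector is (-2, 3).
For λ=2: (A-λI) row 1 is [-2, -2], so an eigenvector is (1, -1).
General solution: C_1e^(3t)(-2,3) + C_2e^(2t)(1,-1).
Applying x(0)=-2, z(0)=4 gives C_1=2, C_2=2.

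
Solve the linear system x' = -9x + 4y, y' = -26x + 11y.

x(t) = -K_1e^(t)sin(2t) - K_1e^(t)cos(2t) - K_2e^(t)sin(2t) + K_2e^(t)cos(2t), y(t) = -2K_1e^(t)sin(2t) - 3K_1e^(t)cos(2t) - 3K_2e^(t)sin(2t) + 2K_2e^(t)cos(2t)

Coefficient matrix A = [[-9, 4], [-26, 11]].
Characteristic polynomial det(A - λI) = λ^2 - 2λ + 5 = 0.
Eigenvalues λ = 1 ± 2i (complex conjugate pair).
For λ=1+2i: an eigenvector is (-1,-3) - i(-1,-2) = (-1 + i, -3 + 2i).
A real fundamental pair from Re and Im of e^((1+2i)t)v: X_1 = e^(t)(cos(2t)·(-1,-3) + sin(2t)·(-1,-2)), X_2 = e^(t)(sin(2t)·(-1,-3) - cos(2t)·(-1,-2)).
General solution: K_1X_1 + K_2X_2.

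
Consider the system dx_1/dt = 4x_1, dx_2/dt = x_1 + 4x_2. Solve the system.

x_1(t) = C_2e^(4t), x_2(t) = C_1e^(4t) + C_2te^(4t) - 3C_2e^(4t)

Coefficient matrix A = [[4, 0], [1, 4]].
Characteristic polynomial det(A - λI) = λ^2 - 8λ + 16 = 0.
Single eigenvalue λ = 4 with algebraic multiplicity 2.
Eigenvector v = (0,1); generalized eigenvector w with (A-λI)w=v is (1,-3).
General solution: e^(4t)[C_1·v + C_2·(t·v + w)].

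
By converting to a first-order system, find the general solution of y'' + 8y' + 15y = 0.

Let x_1 = y, x_2 = y'. Then x_1' = x_2 and x_2' = -15x_1 - 8x_2.
A = [[0,1],[-15,-8]]; det(A-λI) = λ^2 + 8λ + 15.
Eigenvalues λ = -5, -3 with eigenvectors (1,-5), (1,-3).

y(t) = K_1e^(-5t) + K_2e^(-3t)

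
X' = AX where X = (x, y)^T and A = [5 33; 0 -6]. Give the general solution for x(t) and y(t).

Coefficient matrix A = [[5, 33], [0, -6]].
Characteristic polynomial det(A - λI) = λ^2 + λ - 30 = 0.
Eigenvalues λ = 5, -6.
For λ=5: (A-λI) row 1 is [0, 33], so an eigenvector is (1, 0).
For λ=-6: (A-λI) row 1 is [11, 33], so an eigenvector is (3, -1).
General solution: C_1e^(5t)(1,0) + C_2e^(-6t)(3,-1).

x(t) = C_1e^(5t) + 3C_2e^(-6t), y(t) = -C_2e^(-6t)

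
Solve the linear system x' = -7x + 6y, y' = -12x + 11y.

Coefficient matrix A = [[-7, 6], [-12, 11]].
Characteristic polynomial det(A - λI) = λ^2 - 4λ - 5 = 0.
Eigenvalues λ = 5, -1.
For λ=5: (A-λI) row 1 is [-12, 6], so an eigenvector is (-1, -2).
For λ=-1: (A-λI) row 1 is [-6, 6], so an eigenvector is (-1, -1).
General solution: c_1e^(5t)(-1,-2) + c_2e^(-t)(-1,-1).

x(t) = -c_1e^(5t) - c_2e^(-t), y(t) = -2c_1e^(5t) - c_2e^(-t)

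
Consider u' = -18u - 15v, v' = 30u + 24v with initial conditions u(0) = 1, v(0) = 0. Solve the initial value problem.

u(t) = -7e^(3t)sin(3t) + e^(3t)cos(3t), v(t) = 10e^(3t)sin(3t)

Coefficient matrix A = [[-18, -15], [30, 24]].
Characteristic polynomial det(A - λI) = λ^2 - 6λ + 18 = 0.
Eigenvalues λ = 3 ± 3i (complex conjugate pair).
For λ=3+3i: an eigenvector is (-2,3) - i(-1,1) = (-2 + i, 3 - i).
A real fundamental pair from Re and Im of e^((3+3i)t)v: X_1 = e^(3t)(cos(3t)·(-2,3) + sin(3t)·(-1,1)), X_2 = e^(3t)(sin(3t)·(-2,3) - cos(3t)·(-1,1)).
General solution: C_1X_1 + C_2X_2.
Applying u(0)=1, v(0)=0 gives C_1=1, C_2=3.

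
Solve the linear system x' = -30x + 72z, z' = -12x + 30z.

Coefficient matrix A = [[-30, 72], [-12, 30]].
Characteristic polynomial det(A - λI) = λ^2 - 36 = 0.
Eigenvalues λ = 6, -6.
For λ=6: (A-λI) row 1 is [-36, 72], so an eigenvector is (2, 1).
For λ=-6: (A-λI) row 1 is [-24, 72], so an eigenvector is (3, 1).
General solution: c_1e^(6t)(2,1) + c_2e^(-6t)(3,1).

x(t) = 2c_1e^(6t) + 3c_2e^(-6t), z(t) = c_1e^(6t) + c_2e^(-6t)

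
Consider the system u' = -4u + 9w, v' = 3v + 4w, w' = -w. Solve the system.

u(t) = 3C_1e^(-t) + C_3e^(-4t), v(t) = -C_1e^(-t) + C_2e^(3t), w(t) = C_1e^(-t)

Coefficient matrix A = [[-4, 0, 9], [0, 3, 4], [0, 0, -1]].
det(A - λI) = 0 gives eigenvalues λ = -1, 3, -4.
For λ=-1: eigenvector (3,-1,1).
For λ=3: eigenvector (0,1,0).
For λ=-4: eigenvector (1,0,0).
General solution: C_1e^(-t)(3,-1,1) + C_2e^(3t)(0,1,0) + C_3e^(-4t)(1,0,0).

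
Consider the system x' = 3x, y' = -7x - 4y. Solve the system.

x(t) = C_2e^(3t), y(t) = C_1e^(-4t) - C_2e^(3t)

Coefficient matrix A = [[3, 0], [-7, -4]].
Characteristic polynomial det(A - λI) = λ^2 + λ - 12 = 0.
Eigenvalues λ = -4, 3.
For λ=-4: (A-λI) row 1 is [7, 0], so an eigenvector is (0, 1).
For λ=3: (A-λI) row 2 is [-7, -7], so an eigenvector is (1, -1).
General solution: C_1e^(-4t)(0,1) + C_2e^(3t)(1,-1).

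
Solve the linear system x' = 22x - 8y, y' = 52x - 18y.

x(t) = -K_1e^(2t)sin(4t) - K_1e^(2t)cos(4t) - K_2e^(2t)sin(4t) + K_2e^(2t)cos(4t), y(t) = -3K_1e^(2t)sin(4t) - 2K_1e^(2t)cos(4t) - 2K_2e^(2t)sin(4t) + 3K_2e^(2t)cos(4t)

Coefficient matrix A = [[22, -8], [52, -18]].
Characteristic polynomial det(A - λI) = λ^2 - 4λ + 20 = 0.
Eigenvalues λ = 2 ± 4i (complex conjugate pair).
For λ=2+4i: an eigenvector is (-1,-2) - i(-1,-3) = (-1 + i, -2 + 3i).
A real fundamental pair from Re and Im of e^((2+4i)t)v: X_1 = e^(2t)(cos(4t)·(-1,-2) + sin(4t)·(-1,-3)), X_2 = e^(2t)(sin(4t)·(-1,-2) - cos(4t)·(-1,-3)).
General solution: K_1X_1 + K_2X_2.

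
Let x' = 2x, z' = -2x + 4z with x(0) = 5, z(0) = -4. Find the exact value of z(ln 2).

A = [[2,0],[-2,4]]; eigenvalues λ = 4, 2.
Eigenvectors: (0,-1) for λ=4, (1,1) for λ=2.
From the initial condition, c_1 = 9, c_2 = 5.
z(ln 2) = (9)(2^4)(-1) + (5)(2^2)(1) = -124.

-124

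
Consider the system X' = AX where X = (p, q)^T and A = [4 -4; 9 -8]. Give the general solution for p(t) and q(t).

Coefficient matrix A = [[4, -4], [9, -8]].
Characteristic polynomial det(A - λI) = λ^2 + 4λ + 4 = 0.
Single eigenvalue λ = -2 with algebraic multiplicity 2.
Eigenvector v = (2,3); generalized eigenvector w with (A-λI)w=v is (1,1).
General solution: e^(-2t)[c_1·v + c_2·(t·v + w)].

p(t) = 2c_1e^(-2t) + 2c_2te^(-2t) + c_2e^(-2t), q(t) = 3c_1e^(-2t) + 3c_2te^(-2t) + c_2e^(-2t)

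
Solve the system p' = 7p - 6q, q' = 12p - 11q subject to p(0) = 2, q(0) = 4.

Coefficient matrix A = [[7, -6], [12, -11]].
Characteristic polynomial det(A - λI) = λ^2 + 4λ - 5 = 0.
Eigenvalues λ = 1, -5.
For λ=1: (A-λI) row 1 is [6, -6], so an eigenvector is (1, 1).
For λ=-5: (A-λI) row 1 is [12, -6], so an eigenvector is (-1, -2).
General solution: c_1e^(t)(1,1) + c_2e^(-5t)(-1,-2).
Applying p(0)=2, q(0)=4 gives c_1=0, c_2=-2.

p(t) = 2e^(-5t), q(t) = 4e^(-5t)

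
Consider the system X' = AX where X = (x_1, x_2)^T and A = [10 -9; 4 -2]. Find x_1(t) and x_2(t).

x_1(t) = -3c_1e^(4t) - 3c_2te^(4t) - 2c_2e^(4t), x_2(t) = -2c_1e^(4t) - 2c_2te^(4t) - c_2e^(4t)

Coefficient matrix A = [[10, -9], [4, -2]].
Characteristic polynomial det(A - λI) = λ^2 - 8λ + 16 = 0.
Single eigenvalue λ = 4 with algebraic multiplicity 2.
Eigenvector v = (-3,-2); generalized eigenvector w with (A-λI)w=v is (-2,-1).
General solution: e^(4t)[c_1·v + c_2·(t·v + w)].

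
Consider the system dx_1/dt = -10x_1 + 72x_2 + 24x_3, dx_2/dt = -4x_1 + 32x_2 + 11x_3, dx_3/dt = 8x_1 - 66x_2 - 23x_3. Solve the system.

Coefficient matrix A = [[-10, 72, 24], [-4, 32, 11], [8, -66, -23]].
det(A - λI) = 0 gives eigenvalues λ = -1, 2, -2.
For λ=-1: eigenvector (0,-1,3).
For λ=2: eigenvector (2,1,-2).
For λ=-2: eigenvector (3,1,-2).
General solution: c_1e^(-t)(0,-1,3) + c_2e^(2t)(2,1,-2) + c_3e^(-2t)(3,1,-2).

x_1(t) = 2c_2e^(2t) + 3c_3e^(-2t), x_2(t) = -c_1e^(-t) + c_2e^(2t) + c_3e^(-2t), x_3(t) = 3c_1e^(-t) - 2c_2e^(2t) - 2c_3e^(-2t)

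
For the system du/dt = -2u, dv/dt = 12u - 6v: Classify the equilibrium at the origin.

stable node

A = [[-2,0],[12,-6]]; det(A-λI) = λ^2 + 8λ + 12.
λ = -2, -6: both negative.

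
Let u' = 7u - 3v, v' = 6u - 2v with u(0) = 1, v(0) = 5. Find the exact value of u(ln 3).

A = [[7,-3],[6,-2]]; eigenvalues λ = 1, 4.
Eigenvectors: (-1,-2) for λ=1, (-1,-1) for λ=4.
From the initial condition, c_1 = -4, c_2 = 3.
u(ln 3) = (-4)(3^1)(-1) + (3)(3^4)(-1) = -231.

-231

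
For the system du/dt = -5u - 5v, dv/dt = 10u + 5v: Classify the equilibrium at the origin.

A = [[-5,-5],[10,5]]; det(A-λI) = λ^2 + 25.
λ = 0 ± 5i: zero real part.

center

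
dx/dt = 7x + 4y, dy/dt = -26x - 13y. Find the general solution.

Coefficient matrix A = [[7, 4], [-26, -13]].
Characteristic polynomial det(A - λI) = λ^2 + 6λ + 13 = 0.
Eigenvalues λ = -3 ± 2i (complex conjugate pair).
For λ=-3+2i: an eigenvector is (1,-2) - i(1,-3) = (1 - i, -2 + 3i).
A real fundamental pair from Re and Im of e^((-3+2i)t)v: X_1 = e^(-3t)(cos(2t)·(1,-2) + sin(2t)·(1,-3)), X_2 = e^(-3t)(sin(2t)·(1,-2) - cos(2t)·(1,-3)).
General solution: C_1X_1 + C_2X_2.

x(t) = C_1e^(-3t)sin(2t) + C_1e^(-3t)cos(2t) + C_2e^(-3t)sin(2t) - C_2e^(-3t)cos(2t), y(t) = -3C_1e^(-3t)sin(2t) - 2C_1e^(-3t)cos(2t) - 2C_2e^(-3t)sin(2t) + 3C_2e^(-3t)cos(2t)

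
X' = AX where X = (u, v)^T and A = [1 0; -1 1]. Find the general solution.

u(t) = K_2e^(t), v(t) = -K_1e^(t) - K_2te^(t) + 2K_2e^(t)

Coefficient matrix A = [[1, 0], [-1, 1]].
Characteristic polynomial det(A - λI) = λ^2 - 2λ + 1 = 0.
Single eigenvalue λ = 1 with algebraic multiplicity 2.
Eigenvector v = (0,-1); generalized eigenvector w with (A-λI)w=v is (1,2).
General solution: e^(t)[K_1·v + K_2·(t·v + w)].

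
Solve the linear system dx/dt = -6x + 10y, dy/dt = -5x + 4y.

x(t) = c_1e^(-t)sin(5t) - c_1e^(-t)cos(5t) - c_2e^(-t)sin(5t) - c_2e^(-t)cos(5t), y(t) = c_1e^(-t)sin(5t) - c_2e^(-t)cos(5t)

Coefficient matrix A = [[-6, 10], [-5, 4]].
Characteristic polynomial det(A - λI) = λ^2 + 2λ + 26 = 0.
Eigenvalues λ = -1 ± 5i (complex conjugate pair).
For λ=-1+5i: an eigenvector is (-1,0) - i(1,1) = (-1 - i, 0 - i).
A real fundamental pair from Re and Im of e^((-1+5i)t)v: X_1 = e^(-t)(cos(5t)·(-1,0) + sin(5t)·(1,1)), X_2 = e^(-t)(sin(5t)·(-1,0) - cos(5t)·(1,1)).
General solution: c_1X_1 + c_2X_2.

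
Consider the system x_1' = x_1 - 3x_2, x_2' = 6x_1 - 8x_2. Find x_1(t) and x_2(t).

Coefficient matrix A = [[1, -3], [6, -8]].
Characteristic polynomial det(A - λI) = λ^2 + 7λ + 10 = 0.
Eigenvalues λ = -2, -5.
For λ=-2: (A-λI) row 1 is [3, -3], so an eigenvector is (1, 1).
For λ=-5: (A-λI) row 1 is [6, -3], so an eigenvector is (-1, -2).
General solution: c_1e^(-2t)(1,1) + c_2e^(-5t)(-1,-2).

x_1(t) = c_1e^(-2t) - c_2e^(-5t), x_2(t) = c_1e^(-2t) - 2c_2e^(-5t)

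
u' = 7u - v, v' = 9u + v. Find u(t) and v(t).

u(t) = -K_1e^(4t) - K_2te^(4t), v(t) = -3K_1e^(4t) - 3K_2te^(4t) + K_2e^(4t)

Coefficient matrix A = [[7, -1], [9, 1]].
Characteristic polynomial det(A - λI) = λ^2 - 8λ + 16 = 0.
Single eigenvalue λ = 4 with algebraic multiplicity 2.
Eigenvector v = (-1,-3); generalized eigenvector w with (A-λI)w=v is (0,1).
General solution: e^(4t)[K_1·v + K_2·(t·v + w)].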